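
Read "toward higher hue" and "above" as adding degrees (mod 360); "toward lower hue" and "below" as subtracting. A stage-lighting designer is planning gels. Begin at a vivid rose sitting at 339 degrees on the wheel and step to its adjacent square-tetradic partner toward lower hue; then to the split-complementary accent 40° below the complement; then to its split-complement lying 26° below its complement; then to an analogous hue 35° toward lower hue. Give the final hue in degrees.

148°

square ↓ −90°: 339 − 90 = 249°
split-comp 40° ↓ +140°: 249 + 140 = 389 → 389 − 360 = 29°
split-comp 26° ↓ +154°: 29 + 154 = 183°
analog 35° ↓ −35°: 183 − 35 = 148°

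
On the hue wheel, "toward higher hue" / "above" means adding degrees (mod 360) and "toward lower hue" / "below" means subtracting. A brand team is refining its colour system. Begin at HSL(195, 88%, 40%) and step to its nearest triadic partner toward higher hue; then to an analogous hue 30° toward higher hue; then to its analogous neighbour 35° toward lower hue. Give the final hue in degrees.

310°

triadic ↑ +120°: 195 + 120 = 315°
analog 30° ↑ +30°: 315 + 30 = 345°
analog 35° ↓ −35°: 345 − 35 = 310°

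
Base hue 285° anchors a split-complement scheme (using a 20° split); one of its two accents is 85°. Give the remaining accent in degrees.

Split-complementary hues sit 20° either side of the complement.
Complement of the base 285°: 285 + 180 = 465 → 465 − 360 = 105°
The given accent 85° is 20° one side of 105°; the other accent sits 20° the other side: 105 + 20 = 125°

125°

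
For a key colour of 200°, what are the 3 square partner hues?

290°, 20° and 110°

200 + 90 = 290°
200 + 180 = 380 → 380 − 360 = 20°
200 + 270 = 470 → 470 − 360 = 110°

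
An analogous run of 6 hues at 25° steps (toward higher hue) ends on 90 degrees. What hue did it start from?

5 steps of 25° (toward higher hue) give a net shift of +125°.
Start = end − shift: 90 − 125 = -35 → -35 + 360 = 325°

325°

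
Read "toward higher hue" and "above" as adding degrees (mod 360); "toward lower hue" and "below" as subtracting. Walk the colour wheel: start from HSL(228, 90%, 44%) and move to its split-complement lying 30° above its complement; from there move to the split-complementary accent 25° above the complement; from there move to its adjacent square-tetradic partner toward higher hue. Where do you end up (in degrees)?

13°

228 + 210 = 438 → 438 − 360 = 78°   (split-comp 30° ↑)
78 + 205 = 283°   (split-comp 25° ↑)
283 + 90 = 373 → 373 − 360 = 13°   (square ↑)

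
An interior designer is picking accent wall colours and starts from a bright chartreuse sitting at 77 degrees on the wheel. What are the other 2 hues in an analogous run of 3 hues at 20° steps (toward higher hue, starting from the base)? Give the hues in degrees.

97° and 117°

Analogous hues sit every 20° along the wheel.
77 + 20 = 97°
77 + 40 = 117°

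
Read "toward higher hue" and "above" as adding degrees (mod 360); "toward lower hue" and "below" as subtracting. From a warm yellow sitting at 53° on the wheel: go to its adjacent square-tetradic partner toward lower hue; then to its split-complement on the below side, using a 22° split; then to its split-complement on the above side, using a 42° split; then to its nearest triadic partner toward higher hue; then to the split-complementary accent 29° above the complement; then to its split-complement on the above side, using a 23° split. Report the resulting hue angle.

square ↓ −90°: 53 − 90 = -37 → -37 + 360 = 323°
split-comp 22° ↓ +158°: 323 + 158 = 481 → 481 − 360 = 121°
split-comp 42° ↑ +222°: 121 + 222 = 343°
triadic ↑ +120°: 343 + 120 = 463 → 463 − 360 = 103°
split-comp 29° ↑ +209°: 103 + 209 = 312°
split-comp 23° ↑ +203°: 312 + 203 = 515 → 515 − 360 = 155°

155°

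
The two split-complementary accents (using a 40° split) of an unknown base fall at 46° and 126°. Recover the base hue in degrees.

266°

The accents sit 40° either side of the complement, so the complement is their short-arc midpoint on the wheel.
Short-arc midpoint of 46° and 126°: 86°.
Base is 180° from the complement: 86 − 180 = -94 → -94 + 360 = 266°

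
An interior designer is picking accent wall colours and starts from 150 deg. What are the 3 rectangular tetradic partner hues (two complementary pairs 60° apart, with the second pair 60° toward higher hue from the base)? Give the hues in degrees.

150 + 60 = 210°
150 + 180 = 330°
150 + 240 = 390 → 390 − 360 = 30°

210°, 330°, 30°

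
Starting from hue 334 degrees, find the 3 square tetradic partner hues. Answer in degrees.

64°, 154°, and 244°

A square tetradic scheme places four hues every 90°.
334 + 90 = 424 → 424 − 360 = 64°
334 + 180 = 514 → 514 − 360 = 154°
334 + 270 = 604 → 604 − 360 = 244°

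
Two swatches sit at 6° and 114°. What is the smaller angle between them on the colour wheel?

108°

|6 − 114| = 108.
108 ≤ 180, so the shorter arc is 108°.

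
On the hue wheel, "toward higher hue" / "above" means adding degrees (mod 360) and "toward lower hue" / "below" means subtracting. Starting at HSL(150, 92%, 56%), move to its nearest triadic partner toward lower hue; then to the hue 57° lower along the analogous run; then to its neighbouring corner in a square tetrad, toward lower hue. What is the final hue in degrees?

243°

150 − 120 = 30°   (triadic ↓)
30 − 57 = -27 → -27 + 360 = 333°   (analog 57° ↓)
333 − 90 = 243°   (square ↓)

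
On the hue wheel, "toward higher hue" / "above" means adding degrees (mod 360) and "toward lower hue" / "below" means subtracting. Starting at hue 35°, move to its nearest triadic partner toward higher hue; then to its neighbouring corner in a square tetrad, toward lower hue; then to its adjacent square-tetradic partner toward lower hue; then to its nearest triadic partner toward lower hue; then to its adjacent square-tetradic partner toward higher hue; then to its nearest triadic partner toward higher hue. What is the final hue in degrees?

65°

35 + 120 = 155°   (triadic ↑)
155 − 90 = 65°   (square ↓)
65 − 90 = -25 → -25 + 360 = 335°   (square ↓)
335 − 120 = 215°   (triadic ↓)
215 + 90 = 305°   (square ↑)
305 + 120 = 425 → 425 − 360 = 65°   (triadic ↑)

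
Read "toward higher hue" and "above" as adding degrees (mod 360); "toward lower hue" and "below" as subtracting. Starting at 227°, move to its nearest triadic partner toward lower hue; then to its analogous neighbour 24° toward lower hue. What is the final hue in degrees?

227 − 120 = 107°   (triadic ↓)
107 − 24 = 83°   (analog 24° ↓)

83°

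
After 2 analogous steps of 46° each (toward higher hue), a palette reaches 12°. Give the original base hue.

2 steps of 46° (toward higher hue) give a net shift of +92°.
Start = end − shift: 12 − 92 = -80 → -80 + 360 = 280°

280°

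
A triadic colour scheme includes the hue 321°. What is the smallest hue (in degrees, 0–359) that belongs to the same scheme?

81°

A triad places three hues 120° apart.
The full set through 321° is {81°, 201°, 321°}.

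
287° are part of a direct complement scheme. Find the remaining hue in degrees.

107°

The complement sits 180° across the wheel.
The full set through 287° is {107°, 287°}.
Given {287°}, the missing hue is 107°.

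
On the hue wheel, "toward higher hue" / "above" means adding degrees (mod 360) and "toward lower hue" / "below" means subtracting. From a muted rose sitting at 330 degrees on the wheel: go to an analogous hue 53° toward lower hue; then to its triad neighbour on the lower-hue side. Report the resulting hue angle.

157°

−53° (analog 53° ↓): 330 − 53 = 277°
−120° (triadic ↓): 277 − 120 = 157°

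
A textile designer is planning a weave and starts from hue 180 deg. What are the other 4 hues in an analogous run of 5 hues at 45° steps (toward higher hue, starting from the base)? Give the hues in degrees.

180 + 45 = 225°
180 + 90 = 270°
180 + 135 = 315°
180 + 180 = 360 → 360 − 360 = 0°

225°, 270°, 315°, and 0°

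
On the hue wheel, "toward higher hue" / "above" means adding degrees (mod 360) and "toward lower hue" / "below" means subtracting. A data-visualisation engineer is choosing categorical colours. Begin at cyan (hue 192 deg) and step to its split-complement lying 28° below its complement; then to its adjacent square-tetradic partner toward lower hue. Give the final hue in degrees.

split-comp 28° ↓ +152°: 192 + 152 = 344°
square ↓ −90°: 344 − 90 = 254°

254°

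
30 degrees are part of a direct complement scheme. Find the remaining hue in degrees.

The complement sits 180° across the wheel.
The full set through 30° is {30°, 210°}.
Given {30°}, the missing hue is 210°.

210°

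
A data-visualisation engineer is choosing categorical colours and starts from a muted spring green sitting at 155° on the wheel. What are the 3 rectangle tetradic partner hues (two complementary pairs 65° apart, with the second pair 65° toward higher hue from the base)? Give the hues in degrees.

A rectangular tetradic uses two complementary pairs 65° apart: offsets 0°, 65°, 180°, 245°.
155 + 65 = 220°
155 + 180 = 335°
155 + 245 = 400 → 400 − 360 = 40°

220°, 335°, 40°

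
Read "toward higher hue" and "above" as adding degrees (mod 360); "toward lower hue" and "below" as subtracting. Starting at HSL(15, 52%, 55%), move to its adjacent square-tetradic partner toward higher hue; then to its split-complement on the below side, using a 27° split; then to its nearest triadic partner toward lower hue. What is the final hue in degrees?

138°

+90° (square ↑): 15 + 90 = 105°
+153° (split-comp 27° ↓): 105 + 153 = 258°
−120° (triadic ↓): 258 − 120 = 138°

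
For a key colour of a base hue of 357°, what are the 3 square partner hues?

87°, 177° and 267°

A square tetradic scheme places four hues every 90°.
357 + 90 = 447 → 447 − 360 = 87°
357 + 180 = 537 → 537 − 360 = 177°
357 + 270 = 627 → 627 − 360 = 267°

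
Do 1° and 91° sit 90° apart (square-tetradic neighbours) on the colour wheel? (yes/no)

Angular distance: |1 − 91| = 90 = 90°.
90° apart (square-tetradic neighbours) requires 90°.

yes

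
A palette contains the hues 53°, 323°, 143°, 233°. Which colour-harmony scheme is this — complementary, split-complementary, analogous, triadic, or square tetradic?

Sort the hues: 53°, 143°, 233°, 323°.
Successive gaps around the wheel: 90°, 90°, 90°, 90°.
Four hues every 90° form a square tetradic scheme.

square tetradic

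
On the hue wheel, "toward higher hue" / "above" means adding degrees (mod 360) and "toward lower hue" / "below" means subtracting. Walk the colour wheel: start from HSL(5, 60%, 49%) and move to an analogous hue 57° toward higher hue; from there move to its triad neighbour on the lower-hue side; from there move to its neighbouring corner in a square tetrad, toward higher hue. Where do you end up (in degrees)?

5 + 57 = 62°   (analog 57° ↑)
62 − 120 = -58 → -58 + 360 = 302°   (triadic ↓)
302 + 90 = 392 → 392 − 360 = 32°   (square ↑)

32°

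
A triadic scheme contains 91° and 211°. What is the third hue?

A triad spaces three hues 120° apart.
The full set is {91°, 211°, 331°}.

331°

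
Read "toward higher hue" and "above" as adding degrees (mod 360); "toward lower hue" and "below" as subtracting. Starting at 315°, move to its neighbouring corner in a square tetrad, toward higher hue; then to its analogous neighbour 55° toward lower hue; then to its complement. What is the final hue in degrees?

170°

315 + 90 = 405 → 405 − 360 = 45°   (square ↑)
45 − 55 = -10 → -10 + 360 = 350°   (analog 55° ↓)
350 + 180 = 530 → 530 − 360 = 170°   (complement)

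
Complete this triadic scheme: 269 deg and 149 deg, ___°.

29°

A triad places three hues 120° apart.
The full set through 149° is {29°, 149°, 269°}.
Given {149°, 269°}, the missing hue is 29°.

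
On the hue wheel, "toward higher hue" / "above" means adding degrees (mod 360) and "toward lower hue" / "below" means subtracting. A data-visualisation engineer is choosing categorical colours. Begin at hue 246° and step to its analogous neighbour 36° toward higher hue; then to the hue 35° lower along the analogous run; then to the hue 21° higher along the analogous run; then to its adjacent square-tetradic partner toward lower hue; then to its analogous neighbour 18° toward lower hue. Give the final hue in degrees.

160°

analog 36° ↑ +36°: 246 + 36 = 282°
analog 35° ↓ −35°: 282 − 35 = 247°
analog 21° ↑ +21°: 247 + 21 = 268°
square ↓ −90°: 268 − 90 = 178°
analog 18° ↓ −18°: 178 − 18 = 160°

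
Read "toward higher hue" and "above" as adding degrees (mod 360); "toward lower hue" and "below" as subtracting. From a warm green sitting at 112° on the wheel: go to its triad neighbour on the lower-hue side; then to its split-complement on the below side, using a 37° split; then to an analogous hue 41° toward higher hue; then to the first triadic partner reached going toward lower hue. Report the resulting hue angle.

56°

112 − 120 = -8 → -8 + 360 = 352°   (triadic ↓)
352 + 143 = 495 → 495 − 360 = 135°   (split-comp 37° ↓)
135 + 41 = 176°   (analog 41° ↑)
176 − 120 = 56°   (triadic ↓)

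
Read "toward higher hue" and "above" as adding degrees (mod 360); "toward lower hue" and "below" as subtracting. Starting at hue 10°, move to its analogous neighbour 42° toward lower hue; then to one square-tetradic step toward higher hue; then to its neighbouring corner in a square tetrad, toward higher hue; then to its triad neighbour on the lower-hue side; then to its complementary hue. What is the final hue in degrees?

208°

analog 42° ↓ −42°: 10 − 42 = -32 → -32 + 360 = 328°
square ↑ +90°: 328 + 90 = 418 → 418 − 360 = 58°
square ↑ +90°: 58 + 90 = 148°
triadic ↓ −120°: 148 − 120 = 28°
complement +180°: 28 + 180 = 208°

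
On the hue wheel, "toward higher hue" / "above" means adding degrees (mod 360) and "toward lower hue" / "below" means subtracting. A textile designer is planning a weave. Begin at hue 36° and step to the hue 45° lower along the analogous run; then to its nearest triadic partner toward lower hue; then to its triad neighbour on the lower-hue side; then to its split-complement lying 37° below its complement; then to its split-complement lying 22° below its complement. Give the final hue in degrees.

−45° (analog 45° ↓): 36 − 45 = -9 → -9 + 360 = 351°
−120° (triadic ↓): 351 − 120 = 231°
−120° (triadic ↓): 231 − 120 = 111°
+143° (split-comp 37° ↓): 111 + 143 = 254°
+158° (split-comp 22° ↓): 254 + 158 = 412 → 412 − 360 = 52°

52°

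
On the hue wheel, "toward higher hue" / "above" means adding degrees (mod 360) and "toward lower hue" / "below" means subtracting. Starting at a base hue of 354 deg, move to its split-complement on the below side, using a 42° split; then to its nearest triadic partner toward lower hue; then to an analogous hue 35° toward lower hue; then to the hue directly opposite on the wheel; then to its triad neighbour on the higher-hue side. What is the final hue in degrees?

+138° (split-comp 42° ↓): 354 + 138 = 492 → 492 − 360 = 132°
−120° (triadic ↓): 132 − 120 = 12°
−35° (analog 35° ↓): 12 − 35 = -23 → -23 + 360 = 337°
+180° (complement): 337 + 180 = 517 → 517 − 360 = 157°
+120° (triadic ↑): 157 + 120 = 277°

277°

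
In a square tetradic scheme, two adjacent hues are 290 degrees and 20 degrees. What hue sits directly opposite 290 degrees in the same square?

110°

A square tetradic scheme places four hues 90° apart; opposite corners are 180° apart.
290 + 180 = 470 → 470 − 360 = 110°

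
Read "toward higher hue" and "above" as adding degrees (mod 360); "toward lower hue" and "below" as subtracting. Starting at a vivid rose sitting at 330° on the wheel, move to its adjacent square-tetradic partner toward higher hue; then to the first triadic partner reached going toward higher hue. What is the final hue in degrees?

180°

330 + 90 = 420 → 420 − 360 = 60°   (square ↑)
60 + 120 = 180°   (triadic ↑)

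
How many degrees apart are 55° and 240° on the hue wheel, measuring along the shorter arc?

|55 − 240| = 185.
The shorter arc is 360 − 185 = 175°.

175°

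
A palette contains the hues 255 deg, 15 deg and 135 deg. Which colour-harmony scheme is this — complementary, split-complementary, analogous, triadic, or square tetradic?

triadic

Sort the hues: 15°, 135°, 255°.
Successive gaps around the wheel: 120°, 120°, 120°.
Three hues equally spaced 120° apart form a triad.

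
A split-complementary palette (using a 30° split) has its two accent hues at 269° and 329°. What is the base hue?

The accents sit 30° either side of the complement, so the complement is their short-arc midpoint on the wheel.
Short-arc midpoint of 269° and 329°: 299°.
Base is 180° from the complement: 299 − 180 = 119°

119°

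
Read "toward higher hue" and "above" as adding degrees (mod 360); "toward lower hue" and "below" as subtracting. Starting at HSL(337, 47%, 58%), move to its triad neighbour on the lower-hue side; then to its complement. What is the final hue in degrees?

triadic ↓ −120°: 337 − 120 = 217°
complement +180°: 217 + 180 = 397 → 397 − 360 = 37°

37°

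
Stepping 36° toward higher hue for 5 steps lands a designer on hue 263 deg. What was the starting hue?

83°

5 steps of 36° (toward higher hue) give a net shift of +180°.
Start = end − shift: 263 − 180 = 83°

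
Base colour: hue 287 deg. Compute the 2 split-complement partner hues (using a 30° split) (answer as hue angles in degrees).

77° and 137°

Split-complementary hues sit 30° either side of the complement.
Complement of 287 deg: 287 + 180 = 467 → 467 − 360 = 107°
107 − 30 = 77°
107 + 30 = 137°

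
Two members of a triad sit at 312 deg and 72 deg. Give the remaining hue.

192°

A triad spaces three hues 120° apart.
The full set is {72°, 192°, 312°}.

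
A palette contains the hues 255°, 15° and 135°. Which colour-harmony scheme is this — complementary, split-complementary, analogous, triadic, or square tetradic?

Sort the hues: 15°, 135°, 255°.
Successive gaps around the wheel: 120°, 120°, 120°.
Three hues equally spaced 120° apart form a triad.

triadic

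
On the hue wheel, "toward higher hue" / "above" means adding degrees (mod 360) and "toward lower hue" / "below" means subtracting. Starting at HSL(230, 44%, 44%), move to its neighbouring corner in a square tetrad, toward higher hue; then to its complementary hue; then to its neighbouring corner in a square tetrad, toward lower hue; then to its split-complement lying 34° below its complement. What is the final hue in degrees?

196°

230 + 90 = 320°   (square ↑)
320 + 180 = 500 → 500 − 360 = 140°   (complement)
140 − 90 = 50°   (square ↓)
50 + 146 = 196°   (split-comp 34° ↓)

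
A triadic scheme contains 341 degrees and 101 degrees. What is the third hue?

A triad spaces three hues 120° apart.
The full set is {101°, 221°, 341°}.

221°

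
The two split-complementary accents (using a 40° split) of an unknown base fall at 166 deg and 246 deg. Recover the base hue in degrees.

26°

The accents sit 40° either side of the complement, so the complement is their short-arc midpoint on the wheel.
Short-arc midpoint of 166° and 246°: 206°.
Base is 180° from the complement: 206 − 180 = 26°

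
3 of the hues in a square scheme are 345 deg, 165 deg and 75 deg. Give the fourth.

A square tetradic scheme places four hues every 90°.
The full set through 75° is {75°, 165°, 255°, 345°}.
Given {75°, 165°, 345°}, the missing hue is 255°.

255°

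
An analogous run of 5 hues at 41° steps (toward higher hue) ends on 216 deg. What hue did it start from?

4 steps of 41° (toward higher hue) give a net shift of +164°.
Start = end − shift: 216 − 164 = 52°

52°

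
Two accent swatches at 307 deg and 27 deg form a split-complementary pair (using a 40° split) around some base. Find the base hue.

The accents sit 40° either side of the complement, so the complement is their short-arc midpoint on the wheel.
Short-arc midpoint of 307° and 27°: 347°.
Base is 180° from the complement: 347 − 180 = 167°

167°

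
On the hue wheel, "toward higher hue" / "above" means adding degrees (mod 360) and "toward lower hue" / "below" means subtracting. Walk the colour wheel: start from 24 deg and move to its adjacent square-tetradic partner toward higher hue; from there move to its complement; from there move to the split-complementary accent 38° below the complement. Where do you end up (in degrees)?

76°

+90° (square ↑): 24 + 90 = 114°
+180° (complement): 114 + 180 = 294°
+142° (split-comp 38° ↓): 294 + 142 = 436 → 436 − 360 = 76°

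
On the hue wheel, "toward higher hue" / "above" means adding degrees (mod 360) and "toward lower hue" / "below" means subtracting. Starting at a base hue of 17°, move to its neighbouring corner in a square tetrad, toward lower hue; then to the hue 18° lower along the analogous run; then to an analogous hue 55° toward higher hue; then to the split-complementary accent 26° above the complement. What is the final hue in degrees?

square ↓ −90°: 17 − 90 = -73 → -73 + 360 = 287°
analog 18° ↓ −18°: 287 − 18 = 269°
analog 55° ↑ +55°: 269 + 55 = 324°
split-comp 26° ↑ +206°: 324 + 206 = 530 → 530 − 360 = 170°

170°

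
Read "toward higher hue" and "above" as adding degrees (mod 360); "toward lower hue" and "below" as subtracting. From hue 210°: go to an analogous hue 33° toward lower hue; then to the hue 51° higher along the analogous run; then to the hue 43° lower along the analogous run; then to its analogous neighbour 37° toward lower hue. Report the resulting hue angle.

148°

analog 33° ↓ −33°: 210 − 33 = 177°
analog 51° ↑ +51°: 177 + 51 = 228°
analog 43° ↓ −43°: 228 − 43 = 185°
analog 37° ↓ −37°: 185 − 37 = 148°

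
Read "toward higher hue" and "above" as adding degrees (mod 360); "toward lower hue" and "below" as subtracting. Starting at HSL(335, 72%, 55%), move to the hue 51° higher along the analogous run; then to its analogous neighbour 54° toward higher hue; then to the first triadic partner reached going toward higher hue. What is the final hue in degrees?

200°

335 + 51 = 386 → 386 − 360 = 26°   (analog 51° ↑)
26 + 54 = 80°   (analog 54° ↑)
80 + 120 = 200°   (triadic ↑)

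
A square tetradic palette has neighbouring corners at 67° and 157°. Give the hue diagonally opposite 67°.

247°

A square tetradic scheme places four hues 90° apart; opposite corners are 180° apart.
67 + 180 = 247°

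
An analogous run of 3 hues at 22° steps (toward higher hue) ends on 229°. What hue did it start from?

185°

2 steps of 22° (toward higher hue) give a net shift of +44°.
Start = end − shift: 229 − 44 = 185°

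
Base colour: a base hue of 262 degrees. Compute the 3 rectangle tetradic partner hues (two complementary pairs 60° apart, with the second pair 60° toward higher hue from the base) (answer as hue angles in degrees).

A rectangular tetradic uses two complementary pairs 60° apart: offsets 0°, 60°, 180°, 240°.
262 + 60 = 322°
262 + 180 = 442 → 442 − 360 = 82°
262 + 240 = 502 → 502 − 360 = 142°

322°, 82° and 142°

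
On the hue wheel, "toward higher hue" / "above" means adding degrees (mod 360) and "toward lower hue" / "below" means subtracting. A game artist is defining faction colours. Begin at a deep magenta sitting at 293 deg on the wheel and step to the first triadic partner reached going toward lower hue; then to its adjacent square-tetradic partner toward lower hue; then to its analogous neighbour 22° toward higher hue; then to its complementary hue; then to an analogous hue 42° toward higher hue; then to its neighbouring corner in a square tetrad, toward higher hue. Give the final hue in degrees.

293 − 120 = 173°   (triadic ↓)
173 − 90 = 83°   (square ↓)
83 + 22 = 105°   (analog 22° ↑)
105 + 180 = 285°   (complement)
285 + 42 = 327°   (analog 42° ↑)
327 + 90 = 417 → 417 − 360 = 57°   (square ↑)

57°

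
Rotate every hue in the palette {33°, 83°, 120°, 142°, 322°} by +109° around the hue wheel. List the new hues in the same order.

33 + 109 = 142°
83 + 109 = 192°
120 + 109 = 229°
142 + 109 = 251°
322 + 109 = 431 → 431 − 360 = 71°

142°, 192°, 229°, 251°, 71°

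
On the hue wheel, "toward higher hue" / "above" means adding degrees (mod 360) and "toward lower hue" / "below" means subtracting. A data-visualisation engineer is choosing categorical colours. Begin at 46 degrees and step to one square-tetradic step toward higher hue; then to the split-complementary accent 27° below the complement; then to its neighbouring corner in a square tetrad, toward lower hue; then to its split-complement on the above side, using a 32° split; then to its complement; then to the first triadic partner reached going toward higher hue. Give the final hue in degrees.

351°

46 + 90 = 136°   (square ↑)
136 + 153 = 289°   (split-comp 27° ↓)
289 − 90 = 199°   (square ↓)
199 + 212 = 411 → 411 − 360 = 51°   (split-comp 32° ↑)
51 + 180 = 231°   (complement)
231 + 120 = 351°   (triadic ↑)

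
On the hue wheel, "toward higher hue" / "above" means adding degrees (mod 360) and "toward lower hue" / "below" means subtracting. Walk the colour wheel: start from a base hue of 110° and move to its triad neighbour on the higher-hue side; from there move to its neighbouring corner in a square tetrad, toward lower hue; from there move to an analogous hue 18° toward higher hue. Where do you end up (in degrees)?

triadic ↑ +120°: 110 + 120 = 230°
square ↓ −90°: 230 − 90 = 140°
analog 18° ↑ +18°: 140 + 18 = 158°

158°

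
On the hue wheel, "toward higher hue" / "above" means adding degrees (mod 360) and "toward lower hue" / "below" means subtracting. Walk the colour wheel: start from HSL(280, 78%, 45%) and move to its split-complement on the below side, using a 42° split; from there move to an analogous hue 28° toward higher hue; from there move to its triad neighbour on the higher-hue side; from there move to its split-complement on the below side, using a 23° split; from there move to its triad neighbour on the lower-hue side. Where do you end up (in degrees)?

280 + 138 = 418 → 418 − 360 = 58°   (split-comp 42° ↓)
58 + 28 = 86°   (analog 28° ↑)
86 + 120 = 206°   (triadic ↑)
206 + 157 = 363 → 363 − 360 = 3°   (split-comp 23° ↓)
3 − 120 = -117 → -117 + 360 = 243°   (triadic ↓)

243°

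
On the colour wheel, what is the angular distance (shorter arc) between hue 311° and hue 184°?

|311 − 184| = 127.
127 ≤ 180, so the shorter arc is 127°.

127°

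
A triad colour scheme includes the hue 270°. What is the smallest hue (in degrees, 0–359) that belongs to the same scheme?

30°

A triad places three hues 120° apart.
The full set through 270° is {30°, 150°, 270°}.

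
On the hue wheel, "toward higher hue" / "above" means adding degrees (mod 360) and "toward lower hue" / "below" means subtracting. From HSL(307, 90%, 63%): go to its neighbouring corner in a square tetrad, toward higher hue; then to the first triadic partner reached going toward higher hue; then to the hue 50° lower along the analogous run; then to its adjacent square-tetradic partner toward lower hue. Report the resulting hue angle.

square ↑ +90°: 307 + 90 = 397 → 397 − 360 = 37°
triadic ↑ +120°: 37 + 120 = 157°
analog 50° ↓ −50°: 157 − 50 = 107°
square ↓ −90°: 107 − 90 = 17°

17°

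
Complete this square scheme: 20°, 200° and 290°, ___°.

110°

A square tetradic scheme places four hues every 90°.
The full set through 20° is {20°, 110°, 200°, 290°}.
Given {20°, 200°, 290°}, the missing hue is 110°.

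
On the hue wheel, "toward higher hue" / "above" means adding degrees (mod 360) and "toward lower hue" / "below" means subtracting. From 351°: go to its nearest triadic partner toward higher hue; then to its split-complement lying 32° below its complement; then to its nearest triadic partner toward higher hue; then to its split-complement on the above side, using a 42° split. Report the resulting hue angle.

triadic ↑ +120°: 351 + 120 = 471 → 471 − 360 = 111°
split-comp 32° ↓ +148°: 111 + 148 = 259°
triadic ↑ +120°: 259 + 120 = 379 → 379 − 360 = 19°
split-comp 42° ↑ +222°: 19 + 222 = 241°

241°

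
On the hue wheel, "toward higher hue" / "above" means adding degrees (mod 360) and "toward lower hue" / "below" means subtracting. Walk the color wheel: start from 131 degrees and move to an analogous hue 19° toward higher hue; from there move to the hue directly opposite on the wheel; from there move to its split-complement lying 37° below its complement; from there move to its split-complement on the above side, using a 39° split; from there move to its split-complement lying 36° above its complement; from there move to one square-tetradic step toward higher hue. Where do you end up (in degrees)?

analog 19° ↑ +19°: 131 + 19 = 150°
complement +180°: 150 + 180 = 330°
split-comp 37° ↓ +143°: 330 + 143 = 473 → 473 − 360 = 113°
split-comp 39° ↑ +219°: 113 + 219 = 332°
split-comp 36° ↑ +216°: 332 + 216 = 548 → 548 − 360 = 188°
square ↑ +90°: 188 + 90 = 278°

278°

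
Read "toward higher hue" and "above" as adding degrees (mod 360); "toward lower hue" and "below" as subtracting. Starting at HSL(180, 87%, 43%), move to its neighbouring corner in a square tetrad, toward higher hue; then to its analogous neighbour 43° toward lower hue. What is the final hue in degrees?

+90° (square ↑): 180 + 90 = 270°
−43° (analog 43° ↓): 270 − 43 = 227°

227°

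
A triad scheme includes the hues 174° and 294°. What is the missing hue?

A triad places three hues 120° apart.
The full set through 174° is {54°, 174°, 294°}.
Given {174°, 294°}, the missing hue is 54°.

54°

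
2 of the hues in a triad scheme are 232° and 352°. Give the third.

112°

A triad places three hues 120° apart.
The full set through 232° is {112°, 232°, 352°}.
Given {232°, 352°}, the missing hue is 112°.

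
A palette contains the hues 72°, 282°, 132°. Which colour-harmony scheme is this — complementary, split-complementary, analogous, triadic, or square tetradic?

split-complementary

Sort the hues: 72°, 132°, 282°.
Successive gaps around the wheel: 60°, 150°, 150°.
Two 150° gaps and one 60° gap — a base hue opposite a pair of accents 30° either side of its complement — is the split-complementary pattern.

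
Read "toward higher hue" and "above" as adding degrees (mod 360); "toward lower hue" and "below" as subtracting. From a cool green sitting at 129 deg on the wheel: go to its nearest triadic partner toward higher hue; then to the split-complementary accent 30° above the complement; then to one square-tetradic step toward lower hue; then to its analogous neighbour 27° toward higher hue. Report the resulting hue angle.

36°

+120° (triadic ↑): 129 + 120 = 249°
+210° (split-comp 30° ↑): 249 + 210 = 459 → 459 − 360 = 99°
−90° (square ↓): 99 − 90 = 9°
+27° (analog 27° ↑): 9 + 27 = 36°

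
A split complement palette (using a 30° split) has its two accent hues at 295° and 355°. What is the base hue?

145°

The accents sit 30° either side of the complement, so the complement is their short-arc midpoint on the wheel.
Short-arc midpoint of 295° and 355°: 325°.
Base is 180° from the complement: 325 − 180 = 145°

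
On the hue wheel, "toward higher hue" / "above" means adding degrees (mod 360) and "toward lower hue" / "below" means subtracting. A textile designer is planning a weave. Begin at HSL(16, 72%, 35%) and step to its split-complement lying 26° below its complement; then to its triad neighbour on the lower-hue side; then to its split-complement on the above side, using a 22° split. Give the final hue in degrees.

252°

16 + 154 = 170°   (split-comp 26° ↓)
170 − 120 = 50°   (triadic ↓)
50 + 202 = 252°   (split-comp 22° ↑)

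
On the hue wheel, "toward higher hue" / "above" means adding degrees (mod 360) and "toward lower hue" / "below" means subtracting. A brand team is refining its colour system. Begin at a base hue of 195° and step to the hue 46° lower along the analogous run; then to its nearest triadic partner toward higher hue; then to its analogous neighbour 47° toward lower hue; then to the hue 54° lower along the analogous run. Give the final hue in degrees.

168°

−46° (analog 46° ↓): 195 − 46 = 149°
+120° (triadic ↑): 149 + 120 = 269°
−47° (analog 47° ↓): 269 − 47 = 222°
−54° (analog 54° ↓): 222 − 54 = 168°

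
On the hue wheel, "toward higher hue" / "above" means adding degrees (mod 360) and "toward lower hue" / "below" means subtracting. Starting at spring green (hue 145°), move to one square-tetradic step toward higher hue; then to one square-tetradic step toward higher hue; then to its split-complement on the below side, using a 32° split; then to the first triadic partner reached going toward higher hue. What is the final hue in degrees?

233°

square ↑ +90°: 145 + 90 = 235°
square ↑ +90°: 235 + 90 = 325°
split-comp 32° ↓ +148°: 325 + 148 = 473 → 473 − 360 = 113°
triadic ↑ +120°: 113 + 120 = 233°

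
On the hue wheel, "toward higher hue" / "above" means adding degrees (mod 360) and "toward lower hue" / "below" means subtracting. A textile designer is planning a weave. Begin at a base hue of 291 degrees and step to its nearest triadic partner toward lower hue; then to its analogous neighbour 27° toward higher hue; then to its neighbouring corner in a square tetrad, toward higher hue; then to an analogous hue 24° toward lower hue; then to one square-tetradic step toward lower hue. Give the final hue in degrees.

174°

triadic ↓ −120°: 291 − 120 = 171°
analog 27° ↑ +27°: 171 + 27 = 198°
square ↑ +90°: 198 + 90 = 288°
analog 24° ↓ −24°: 288 − 24 = 264°
square ↓ −90°: 264 − 90 = 174°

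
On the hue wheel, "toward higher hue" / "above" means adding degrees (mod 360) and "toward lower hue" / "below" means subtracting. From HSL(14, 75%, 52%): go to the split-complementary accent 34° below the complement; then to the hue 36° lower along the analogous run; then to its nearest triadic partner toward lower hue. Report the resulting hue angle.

+146° (split-comp 34° ↓): 14 + 146 = 160°
−36° (analog 36° ↓): 160 − 36 = 124°
−120° (triadic ↓): 124 − 120 = 4°

4°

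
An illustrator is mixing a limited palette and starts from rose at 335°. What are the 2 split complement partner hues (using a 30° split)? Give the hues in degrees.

Split-complementary hues sit 30° either side of the complement.
Complement of 335°: 335 + 180 = 515 → 515 − 360 = 155°
155 − 30 = 125°
155 + 30 = 185°

125° and 185°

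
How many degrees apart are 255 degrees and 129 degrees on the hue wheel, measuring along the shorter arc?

126°

|255 − 129| = 126.
126 ≤ 180, so the shorter arc is 126°.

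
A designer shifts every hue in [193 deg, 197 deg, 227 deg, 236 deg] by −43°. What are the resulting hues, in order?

150°, 154°, 184°, 193°

193 − 43 = 150°
197 − 43 = 154°
227 − 43 = 184°
236 − 43 = 193°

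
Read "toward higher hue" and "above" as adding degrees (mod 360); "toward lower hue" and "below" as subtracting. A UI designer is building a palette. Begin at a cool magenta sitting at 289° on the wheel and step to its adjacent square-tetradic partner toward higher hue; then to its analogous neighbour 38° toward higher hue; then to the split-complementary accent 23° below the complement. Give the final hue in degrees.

+90° (square ↑): 289 + 90 = 379 → 379 − 360 = 19°
+38° (analog 38° ↑): 19 + 38 = 57°
+157° (split-comp 23° ↓): 57 + 157 = 214°

214°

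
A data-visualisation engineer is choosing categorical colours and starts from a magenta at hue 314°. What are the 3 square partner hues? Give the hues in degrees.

A square tetradic scheme places four hues every 90°.
314 + 90 = 404 → 404 − 360 = 44°
314 + 180 = 494 → 494 − 360 = 134°
314 + 270 = 584 → 584 − 360 = 224°

44°, 134°, 224°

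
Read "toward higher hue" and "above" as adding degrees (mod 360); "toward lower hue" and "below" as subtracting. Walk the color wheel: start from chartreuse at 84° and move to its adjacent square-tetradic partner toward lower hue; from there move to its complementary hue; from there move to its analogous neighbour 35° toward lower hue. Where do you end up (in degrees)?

84 − 90 = -6 → -6 + 360 = 354°   (square ↓)
354 + 180 = 534 → 534 − 360 = 174°   (complement)
174 − 35 = 139°   (analog 35° ↓)

139°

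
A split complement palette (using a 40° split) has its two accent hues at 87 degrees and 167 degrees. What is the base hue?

307°

The accents sit 40° either side of the complement, so the complement is their short-arc midpoint on the wheel.
Short-arc midpoint of 87° and 167°: 127°.
Base is 180° from the complement: 127 − 180 = -53 → -53 + 360 = 307°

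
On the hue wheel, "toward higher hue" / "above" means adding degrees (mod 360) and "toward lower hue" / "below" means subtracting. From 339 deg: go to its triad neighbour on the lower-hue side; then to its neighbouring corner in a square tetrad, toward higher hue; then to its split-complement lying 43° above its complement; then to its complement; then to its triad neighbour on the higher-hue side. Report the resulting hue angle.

triadic ↓ −120°: 339 − 120 = 219°
square ↑ +90°: 219 + 90 = 309°
split-comp 43° ↑ +223°: 309 + 223 = 532 → 532 − 360 = 172°
complement +180°: 172 + 180 = 352°
triadic ↑ +120°: 352 + 120 = 472 → 472 − 360 = 112°

112°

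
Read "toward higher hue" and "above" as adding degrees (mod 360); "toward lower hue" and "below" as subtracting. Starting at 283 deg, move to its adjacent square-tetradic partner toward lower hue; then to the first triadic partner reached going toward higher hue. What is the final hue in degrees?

square ↓ −90°: 283 − 90 = 193°
triadic ↑ +120°: 193 + 120 = 313°

313°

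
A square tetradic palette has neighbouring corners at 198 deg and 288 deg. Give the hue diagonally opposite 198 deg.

A square tetradic scheme places four hues 90° apart; opposite corners are 180° apart.
198 + 180 = 378 → 378 − 360 = 18°

18°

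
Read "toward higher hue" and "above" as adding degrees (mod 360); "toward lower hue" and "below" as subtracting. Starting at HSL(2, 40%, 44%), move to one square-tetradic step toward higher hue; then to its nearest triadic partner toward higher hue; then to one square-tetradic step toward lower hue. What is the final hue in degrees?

square ↑ +90°: 2 + 90 = 92°
triadic ↑ +120°: 92 + 120 = 212°
square ↓ −90°: 212 − 90 = 122°

122°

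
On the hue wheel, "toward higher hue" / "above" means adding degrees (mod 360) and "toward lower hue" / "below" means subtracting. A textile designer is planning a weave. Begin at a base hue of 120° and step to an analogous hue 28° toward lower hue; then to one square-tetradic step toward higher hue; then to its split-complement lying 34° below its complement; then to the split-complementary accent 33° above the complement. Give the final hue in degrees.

analog 28° ↓ −28°: 120 − 28 = 92°
square ↑ +90°: 92 + 90 = 182°
split-comp 34° ↓ +146°: 182 + 146 = 328°
split-comp 33° ↑ +213°: 328 + 213 = 541 → 541 − 360 = 181°

181°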